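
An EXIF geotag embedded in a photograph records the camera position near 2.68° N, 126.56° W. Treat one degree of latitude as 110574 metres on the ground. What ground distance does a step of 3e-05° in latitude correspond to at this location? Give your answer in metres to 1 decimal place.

3.3 metres

3e-05° × 110574 m/° = 3.31722 m.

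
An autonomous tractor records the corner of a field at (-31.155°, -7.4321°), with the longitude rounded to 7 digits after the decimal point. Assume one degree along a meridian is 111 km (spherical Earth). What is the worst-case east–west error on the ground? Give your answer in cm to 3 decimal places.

Rounding to 7 decimal places leaves the longitude within ±5e-08° of the true value.
One degree of longitude at 31.155° is 111000 × cos 31.155° ≈ 111000 × 0.8558 = 94990.6 m.
So at most 5e-08° × 94990.6 ≈ 0.00474953 m east–west.
That is 0.00474953 m = 0.47495 cm.

0.475 cm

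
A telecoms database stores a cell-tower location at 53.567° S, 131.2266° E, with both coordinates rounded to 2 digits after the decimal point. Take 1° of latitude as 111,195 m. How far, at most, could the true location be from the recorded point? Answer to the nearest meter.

647 meters

Rounding to 2 decimal places leaves each coordinate within ±0.005° of the true value.
North–south component: 0.005° × 111195 = 555.975 m.
Longitude error → 0.005 × 111195 × cos 53.567° = 0.005 × 111195 × 0.5939 ≈ 330.184 m.
Worst case both components are at the extreme and orthogonal: √(555.975² + 330.184²) ≈ 646.629 m.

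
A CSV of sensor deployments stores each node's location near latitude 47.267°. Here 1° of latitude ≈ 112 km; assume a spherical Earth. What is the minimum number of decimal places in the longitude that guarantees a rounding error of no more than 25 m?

At 47.267° one degree of longitude covers 112000 × cos 47.267° ≈ 112000 × 0.6786 ≈ 76001.3 m.
Rounding to N decimal places gives at most 0.5 × 10⁻ᴺ degrees of error, i.e. 0.5 × 10⁻ᴺ × 76001.3 m.
Setting 38000.6 × 10⁻ᴺ ≤ 25 gives 10ᴺ ≥ 1520, i.e. N ≥ 3.18.
At 3 places the error can reach 38 m, but 4 places keeps it to 3.8 m.

4 decimal places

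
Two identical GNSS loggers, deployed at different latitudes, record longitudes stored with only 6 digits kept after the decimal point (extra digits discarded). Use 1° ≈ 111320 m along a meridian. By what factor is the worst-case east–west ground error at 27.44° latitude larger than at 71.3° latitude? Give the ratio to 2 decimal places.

2.77

Truncating at 6 decimal places can drop up to a full unit in the last place, so the longitude may be off by as much as 1e-06°.
Error at 27.44° = 1e-06° × 111320 × cos 27.44° ≈ 0.11132 × 0.8875 = 0.098796 m.
At 71.3°: 1e-06° × 111320 × cos 71.3° = 1e-06 × 111320 × 0.3206 ≈ 0.035691 m.
Ratio: 0.098796 / 0.035691 = cos 27.44° / cos 71.3° ≈ 2.7681.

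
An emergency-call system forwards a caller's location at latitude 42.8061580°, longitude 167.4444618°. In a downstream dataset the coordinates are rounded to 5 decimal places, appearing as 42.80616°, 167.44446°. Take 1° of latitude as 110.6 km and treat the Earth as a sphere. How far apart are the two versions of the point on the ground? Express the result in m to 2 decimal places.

Δlat = 42.8061580 − 42.80616 = -0.0000020°; Δlon = 167.4444618 − 167.44446 = +0.0000018°.
N–S: -0.0000020° × 110600 m/° = -0.2212 m.
E–W at 42.8062°: 0.0000018° × 110600 × cos 42.8062° = 0.0000018 × 110600 × 0.7337 ≈ 0.146056 m.
Hypotenuse of the two orthogonal shifts: √(0.2212² + 0.146056²) = 0.26507 m.

0.27 m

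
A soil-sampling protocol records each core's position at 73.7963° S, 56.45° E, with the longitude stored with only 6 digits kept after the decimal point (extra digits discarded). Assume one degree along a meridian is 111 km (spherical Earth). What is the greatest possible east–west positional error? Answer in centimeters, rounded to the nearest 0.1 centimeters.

3.1 centimeters

Truncating at 6 decimal places can drop up to a full unit in the last place, so the longitude may be off by as much as 1e-06°.
Parallels shrink by cos φ, so at 73.7963° a degree of longitude is 111000 × 0.2791 ≈ 30974.9 m.
So at most 1e-06° × 30974.9 ≈ 0.0309749 m east–west.
That is 0.0309749 m = 3.0975 cm.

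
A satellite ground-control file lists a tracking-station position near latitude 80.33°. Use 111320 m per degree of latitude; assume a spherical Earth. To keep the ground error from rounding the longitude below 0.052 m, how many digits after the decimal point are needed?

At 80.33° one degree of longitude covers 111320 × cos 80.33° ≈ 111320 × 0.1680 ≈ 18698.8 m.
N decimal places → at most half a unit in the last place, 0.5 × 10⁻ᴺ° = 18698.8/2 × 10⁻ᴺ m.
Need 0.5 × 18698.8 × 10⁻ᴺ ≤ 0.052 → 10⁻ᴺ ≤ 5.562e-06, so N ≥ 5.25.
N = 5 would give 0.0935 m (too coarse); N = 6 gives 0.00935 m ≤ 0.052 m.

6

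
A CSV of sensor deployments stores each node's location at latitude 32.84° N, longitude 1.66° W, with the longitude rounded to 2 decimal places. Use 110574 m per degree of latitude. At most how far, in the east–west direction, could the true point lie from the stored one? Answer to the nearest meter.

Rounding to 2 decimal places leaves the longitude within ±0.005° of the true value.
At latitude 32.84° a degree of longitude spans 110574 m × cos 32.84° = 110574 × 0.8402 ≈ 92903 m.
So at most 0.005° × 92903 ≈ 464.515 m east–west.

465 meters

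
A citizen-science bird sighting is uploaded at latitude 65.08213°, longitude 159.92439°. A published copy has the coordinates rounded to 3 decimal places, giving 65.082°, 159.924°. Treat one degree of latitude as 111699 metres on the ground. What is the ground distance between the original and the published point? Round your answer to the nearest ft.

77 ft

The latitude changed by +0.00013° and the longitude by +0.00039°.
N–S: 0.00013° × 111699 m/° = 14.5209 m.
East–west at this latitude: 0.00039° × 111699 × cos 65.082° ≈ 0.00039 × 47061.1 = 18.3538 m.
Distance: √(14.5209² + 18.3538²) ≈ 23.4034 m.
In feet: 23.4034 m ÷ 0.3048 ≈ 76.783 ft.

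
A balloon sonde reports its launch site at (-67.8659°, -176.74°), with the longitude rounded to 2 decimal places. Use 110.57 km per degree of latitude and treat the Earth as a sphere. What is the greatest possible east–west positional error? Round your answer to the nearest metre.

Rounding to 2 decimal places leaves the longitude within ±0.005° of the true value.
At latitude 67.8659° a degree of longitude spans 110570 m × cos 67.8659° = 110570 × 0.3768 ≈ 41660.1 m.
East–west error: 0.005° × 41660.1 m/° ≈ 208.3 m.

208 metres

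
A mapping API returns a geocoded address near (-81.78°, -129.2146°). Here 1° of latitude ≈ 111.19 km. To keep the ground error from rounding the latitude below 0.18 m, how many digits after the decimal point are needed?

One degree of latitude covers 111190 m.
Rounding to N decimal places gives at most 0.5 × 10⁻ᴺ degrees of error, i.e. 0.5 × 10⁻ᴺ × 111190 m.
Need 0.5 × 111190 × 10⁻ᴺ ≤ 0.18 → 10⁻ᴺ ≤ 3.238e-06, so N ≥ 5.49.
So 6 decimal places suffice (0.0556 m); 5 would allow up to 0.556 m.

6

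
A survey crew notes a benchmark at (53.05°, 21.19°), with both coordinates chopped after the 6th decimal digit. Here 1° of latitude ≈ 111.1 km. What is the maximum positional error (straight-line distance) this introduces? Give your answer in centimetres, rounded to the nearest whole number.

Truncating at 6 decimal places can drop up to a full unit in the last place, so each coordinate may be off by as much as 1e-06°.
N–S: 1e-06° × 111100 m/° = 0.1111 m.
Longitude error → 1e-06 × 111100 × cos 53.05° = 1e-06 × 111100 × 0.6011 ≈ 0.0667842 m.
Combining orthogonally: (0.1111² + 0.0667842²)^½ ≈ 0.129628 m.
That is 0.129628 m = 12.963 cm.

13 centimetres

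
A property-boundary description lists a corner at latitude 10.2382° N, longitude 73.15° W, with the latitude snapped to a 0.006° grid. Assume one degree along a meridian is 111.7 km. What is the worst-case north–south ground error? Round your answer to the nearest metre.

With a 0.006° grid the true value lies within half a step, ±0.006°/2 = ±0.003°, of the stored one.
North–south distance: 0.003° × 111700 m/° = 335.1 m.

335 metres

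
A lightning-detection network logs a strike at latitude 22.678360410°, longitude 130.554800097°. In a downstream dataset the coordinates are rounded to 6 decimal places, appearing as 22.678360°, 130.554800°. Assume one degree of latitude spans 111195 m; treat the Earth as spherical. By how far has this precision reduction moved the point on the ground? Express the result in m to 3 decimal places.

Δlat = 22.678360410 − 22.678360 = +0.000000410°; Δlon = 130.554800097 − 130.554800 = +0.000000097°.
North–south shift: 0.000000410 × 111195 = 0.0455899 m.
East–west at this latitude: 0.000000097° × 111195 × cos 22.6784° ≈ 0.000000097 × 102598 = 0.00995199 m.
Combined displacement = (0.0455899² + 0.00995199²)^½ ≈ 0.0466635 m.

0.047 m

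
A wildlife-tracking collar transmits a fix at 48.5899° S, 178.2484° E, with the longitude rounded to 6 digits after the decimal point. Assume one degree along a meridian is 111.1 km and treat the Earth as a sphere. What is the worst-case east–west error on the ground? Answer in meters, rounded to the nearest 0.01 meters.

Rounding to 6 decimal places leaves the longitude within ±5e-07° of the true value.
At latitude 48.5899° a degree of longitude spans 111100 m × cos 48.5899° = 111100 × 0.6614 ≈ 73486.4 m.
So at most 5e-07° × 73486.4 ≈ 0.0367432 m east–west.

0.04 meters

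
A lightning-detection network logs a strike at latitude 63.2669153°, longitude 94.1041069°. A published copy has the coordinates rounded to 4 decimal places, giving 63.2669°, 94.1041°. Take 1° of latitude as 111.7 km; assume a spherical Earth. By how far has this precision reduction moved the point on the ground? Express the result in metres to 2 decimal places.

1.74 metres

Δlat = 63.2669153 − 63.2669 = +0.0000153°; Δlon = 94.1041069 − 94.1041 = +0.0000069°.
N–S: 0.0000153° × 111700 m/° = 1.70901 m.
E–W at 63.2669°: 0.0000069° × 111700 × cos 63.2669° = 0.0000069 × 111700 × 0.4498 ≈ 0.346701 m.
Hypotenuse of the two orthogonal shifts: √(1.70901² + 0.346701²) = 1.74382 m.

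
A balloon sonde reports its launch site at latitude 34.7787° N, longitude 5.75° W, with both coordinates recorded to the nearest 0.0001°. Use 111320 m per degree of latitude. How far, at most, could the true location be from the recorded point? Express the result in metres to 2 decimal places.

7.20 metres

Rounding to 4 decimal places leaves each coordinate within ±5e-05° of the true value.
North–south component: 5e-05° × 111320 = 5.566 m.
East–west component at 34.7787°: 5e-05° × 111320 × cos 34.7787° ≈ 5e-05 × 91433.9 ≈ 4.5717 m.
Worst case both components are at the extreme and orthogonal: √(5.566² + 4.5717²) ≈ 7.20283 m.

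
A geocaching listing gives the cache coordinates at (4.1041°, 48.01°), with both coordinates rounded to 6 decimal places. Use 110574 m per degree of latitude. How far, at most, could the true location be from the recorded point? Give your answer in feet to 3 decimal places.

0.256 feet

Rounding to 6 decimal places leaves each coordinate within ±5e-07° of the true value.
N–S: 5e-07° × 110574 m/° = 0.055287 m.
Longitude error → 5e-07 × 110574 × cos 4.1041° = 5e-07 × 110574 × 0.9974 ≈ 0.0551452 m.
Worst case both components are at the extreme and orthogonal: √(0.055287² + 0.0551452²) ≈ 0.0780874 m.
Converting: 0.0780874 m × 3.2808 ft/m ≈ 0.25619 ft.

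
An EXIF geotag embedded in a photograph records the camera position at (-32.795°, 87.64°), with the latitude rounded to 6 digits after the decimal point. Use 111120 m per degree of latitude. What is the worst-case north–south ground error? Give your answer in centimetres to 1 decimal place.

Rounding to 6 decimal places leaves the latitude within ±5e-07° of the true value.
Along the meridian that is 5e-07° × 111120 m/° = 0.05556 m.
That is 0.05556 m = 5.556 cm.

5.6 centimetres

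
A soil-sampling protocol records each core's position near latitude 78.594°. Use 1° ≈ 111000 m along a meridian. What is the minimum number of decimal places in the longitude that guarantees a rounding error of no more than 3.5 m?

4

At 78.594° one degree of longitude covers 111000 × cos 78.594° ≈ 111000 × 0.1978 ≈ 21951.4 m.
With N decimal places the half-ulp bound is 0.5·10⁻ᴺ°, or 0.5·10⁻ᴺ × 21951.4 m on the ground.
Need 0.5 × 21951.4 × 10⁻ᴺ ≤ 3.5 → 10⁻ᴺ ≤ 3.189e-04, so N ≥ 3.50.
N = 3 would give 11 m (too coarse); N = 4 gives 1.1 m ≤ 3.5 m.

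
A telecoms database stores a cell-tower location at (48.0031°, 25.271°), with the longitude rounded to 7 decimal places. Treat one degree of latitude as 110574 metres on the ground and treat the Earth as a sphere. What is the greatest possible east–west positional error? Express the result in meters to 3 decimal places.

0.004 meters

Rounding to 7 decimal places leaves the longitude within ±5e-08° of the true value.
One degree of longitude at 48.0031° is 110574 × cos 48.0031° ≈ 110574 × 0.6691 = 73984 m.
Maximum E–W displacement: 5e-08 × 73984 = 0.0036992 m.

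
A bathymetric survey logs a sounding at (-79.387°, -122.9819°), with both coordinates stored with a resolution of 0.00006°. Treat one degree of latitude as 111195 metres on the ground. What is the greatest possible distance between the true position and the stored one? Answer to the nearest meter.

With a 0.00006° grid the true value lies within half a step, ±0.00006°/2 = ±3e-05°, of the stored one.
N–S: 3e-05° × 111195 m/° = 3.33585 m.
Longitude error → 3e-05 × 111195 × cos 79.387° = 3e-05 × 111195 × 0.1842 ≈ 0.614378 m.
Worst case both components are at the extreme and orthogonal: √(3.33585² + 0.614378²) ≈ 3.39195 m.

3 meters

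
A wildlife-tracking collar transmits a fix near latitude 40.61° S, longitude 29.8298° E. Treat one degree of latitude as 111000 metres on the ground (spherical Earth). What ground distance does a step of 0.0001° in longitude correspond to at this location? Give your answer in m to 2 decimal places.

0.0001° of longitude at 40.61° is 0.0001 × 111000 × cos 40.61° ≈ 0.0001 × 84266.5 = 8.42665 m.

8.43 m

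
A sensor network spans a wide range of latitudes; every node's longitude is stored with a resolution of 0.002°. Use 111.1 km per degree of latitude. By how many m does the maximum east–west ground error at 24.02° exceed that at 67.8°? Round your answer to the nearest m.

With a 0.002° grid the true value lies within half a step, ±0.002°/2 = ±0.001°, of the stored one.
Error at 24.02° = 0.001° × 111100 × cos 24.02° ≈ 111.1 × 0.9134 = 101.48 m.
At 67.8°: 0.001° × 111100 × cos 67.8° = 0.001 × 111100 × 0.3778 ≈ 41.978 m.
So the lower-latitude error exceeds the higher by 101.48 − 41.978 = 59.501 m.

60 m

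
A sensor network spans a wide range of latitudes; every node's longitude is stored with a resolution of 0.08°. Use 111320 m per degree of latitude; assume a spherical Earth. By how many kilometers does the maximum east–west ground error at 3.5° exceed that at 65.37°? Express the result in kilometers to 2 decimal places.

With a 0.08° grid the true value lies within half a step, ±0.08°/2 = ±0.04°, of the stored one.
At 3.5°: 0.04° × 111320 × cos 3.5° = 0.04 × 111320 × 0.9981 ≈ 4444.5 m.
Error at 65.37° = 0.04° × 111320 × cos 65.37° ≈ 4452.8 × 0.4168 = 1855.7 m.
Difference: 4444.5 − 1855.7 = 2588.8 m.
That is 2588.76 m = 2.5888 km.

2.59 kilometers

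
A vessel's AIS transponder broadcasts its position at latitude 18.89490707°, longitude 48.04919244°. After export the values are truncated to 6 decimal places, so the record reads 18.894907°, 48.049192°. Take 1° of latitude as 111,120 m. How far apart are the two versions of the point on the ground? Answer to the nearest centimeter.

The latitude changed by +0.00000007° and the longitude by +0.00000044°.
N–S: 0.00000007° × 111120 m/° = 0.0077784 m.
East–west at this latitude: 0.00000044° × 111120 × cos 18.8949° ≈ 0.00000044 × 105132 = 0.0462582 m.
Hypotenuse of the two orthogonal shifts: √(0.0077784² + 0.0462582²) = 0.0469076 m.
That is 0.0469076 m = 4.6908 cm.

5 centimeters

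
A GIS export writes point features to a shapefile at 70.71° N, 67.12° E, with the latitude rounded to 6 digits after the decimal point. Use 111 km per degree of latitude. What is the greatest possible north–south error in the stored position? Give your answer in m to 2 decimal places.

Rounding to 6 decimal places leaves the latitude within ±5e-07° of the true value.
Along the meridian that is 5e-07° × 111000 m/° = 0.0555 m.

0.06 m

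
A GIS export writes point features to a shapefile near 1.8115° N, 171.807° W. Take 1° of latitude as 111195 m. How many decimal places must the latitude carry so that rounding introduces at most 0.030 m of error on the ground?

One degree of latitude covers 111195 m.
Rounding to N decimal places gives at most 0.5 × 10⁻ᴺ degrees of error, i.e. 0.5 × 10⁻ᴺ × 111195 m.
Need 0.5 × 111195 × 10⁻ᴺ ≤ 0.030 → 10⁻ᴺ ≤ 5.396e-07, so N ≥ 6.27.
At 6 places the error can reach 0.0556 m, but 7 places keeps it to 0.00556 m.

7 decimal places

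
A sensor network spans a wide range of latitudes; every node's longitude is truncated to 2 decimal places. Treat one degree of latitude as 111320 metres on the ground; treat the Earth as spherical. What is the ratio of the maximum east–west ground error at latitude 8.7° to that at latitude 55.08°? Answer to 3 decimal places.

Truncating at 2 decimal places can drop up to a full unit in the last place, so the longitude may be off by as much as 0.01°.
At 8.7°: 0.01° × 111320 × cos 8.7° = 0.01 × 111320 × 0.9885 ≈ 1100.4 m.
At 55.08°: 0.01° × 111320 × cos 55.08° = 0.01 × 111320 × 0.5724 ≈ 637.23 m.
The ratio reduces to cos 8.7° / cos 55.08° = 0.9885/0.5724 ≈ 1.7268.

1.727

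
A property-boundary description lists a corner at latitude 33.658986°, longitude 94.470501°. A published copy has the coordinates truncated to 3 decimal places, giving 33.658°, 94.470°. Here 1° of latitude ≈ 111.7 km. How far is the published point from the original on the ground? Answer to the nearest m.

120 m

The latitude changed by +0.000986° and the longitude by +0.000501°.
North–south shift: 0.000986 × 111700 = 110.136 m.
East–west at this latitude: 0.000501° × 111700 × cos 33.658° ≈ 0.000501 × 92974.7 = 46.5803 m.
Combined displacement = (110.136² + 46.5803²)^½ ≈ 119.581 m.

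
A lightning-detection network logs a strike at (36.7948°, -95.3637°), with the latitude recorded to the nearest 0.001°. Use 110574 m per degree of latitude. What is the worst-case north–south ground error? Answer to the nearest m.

Rounding to 3 decimal places leaves the latitude within ±0.0005° of the true value.
Along the meridian that is 0.0005° × 110574 m/° = 55.287 m.

55 m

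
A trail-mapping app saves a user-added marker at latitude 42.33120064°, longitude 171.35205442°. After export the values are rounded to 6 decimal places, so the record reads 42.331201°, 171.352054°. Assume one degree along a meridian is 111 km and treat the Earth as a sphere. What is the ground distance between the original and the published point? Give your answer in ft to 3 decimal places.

The latitude changed by -0.00000036° and the longitude by +0.00000042°.
North–south shift: -0.00000036 × 111000 = -0.03996 m.
E–W at 42.3312°: 0.00000042° × 111000 × cos 42.3312° = 0.00000042 × 111000 × 0.7393 ≈ 0.0344645 m.
Combined displacement = (0.03996² + 0.0344645²)^½ ≈ 0.0527693 m.
Converting: 0.0527693 m × 3.2808 ft/m ≈ 0.17313 ft.

0.173 ft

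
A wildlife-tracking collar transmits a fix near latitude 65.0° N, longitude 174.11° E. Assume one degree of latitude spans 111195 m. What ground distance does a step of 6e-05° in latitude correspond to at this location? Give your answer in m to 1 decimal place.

6.7 m

Along a meridian 6e-05° is 6e-05 × 111195 = 6.6717 m.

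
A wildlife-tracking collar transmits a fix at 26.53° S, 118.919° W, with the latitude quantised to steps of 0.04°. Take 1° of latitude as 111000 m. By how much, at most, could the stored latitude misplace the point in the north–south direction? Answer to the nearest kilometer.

With a 0.04° grid the true value lies within half a step, ±0.04°/2 = ±0.02°, of the stored one.
North–south distance: 0.02° × 111000 m/° = 2220 m.
That is 2220 m = 2.22 km.

2 kilometers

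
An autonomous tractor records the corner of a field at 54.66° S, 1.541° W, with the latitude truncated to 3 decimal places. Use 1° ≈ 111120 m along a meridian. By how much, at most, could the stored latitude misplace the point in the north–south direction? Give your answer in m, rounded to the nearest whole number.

Truncating at 3 decimal places can drop up to a full unit in the last place, so the latitude may be off by as much as 0.001°.
So the N–S error is at most 0.001 × 111120 = 111.12 m.

111 m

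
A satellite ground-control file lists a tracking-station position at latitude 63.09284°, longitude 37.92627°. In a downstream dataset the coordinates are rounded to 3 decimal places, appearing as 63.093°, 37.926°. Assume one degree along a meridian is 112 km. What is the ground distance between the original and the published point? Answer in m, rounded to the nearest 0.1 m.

22.5 m

Δlat = 63.09284 − 63.093 = -0.00016°; Δlon = 37.92627 − 37.926 = +0.00027°.
North–south shift: -0.00016 × 112000 = -17.92 m.
East–west at this latitude: 0.00027° × 112000 × cos 63.093° ≈ 0.00027 × 50684.9 = 13.6849 m.
Hypotenuse of the two orthogonal shifts: √(17.92² + 13.6849²) = 22.5478 m.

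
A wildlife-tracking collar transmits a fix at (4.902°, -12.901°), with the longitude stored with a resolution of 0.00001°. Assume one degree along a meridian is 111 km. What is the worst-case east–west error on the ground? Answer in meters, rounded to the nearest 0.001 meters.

With a 0.00001° grid the true value lies within half a step, ±0.00001°/2 = ±5e-06°, of the stored one.
At latitude 4.902° a degree of longitude spans 111000 m × cos 4.902° = 111000 × 0.9963 ≈ 110594 m.
Maximum E–W displacement: 5e-06 × 110594 = 0.55297 m.

0.553 meters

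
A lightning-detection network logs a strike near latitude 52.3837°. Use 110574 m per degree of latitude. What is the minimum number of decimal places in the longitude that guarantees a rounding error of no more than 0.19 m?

At 52.3837° one degree of longitude covers 110574 × cos 52.3837° ≈ 110574 × 0.6104 ≈ 67491.1 m.
Rounding to N decimal places gives at most 0.5 × 10⁻ᴺ degrees of error, i.e. 0.5 × 10⁻ᴺ × 67491.1 m.
Need 0.5 × 67491.1 × 10⁻ᴺ ≤ 0.19 → 10⁻ᴺ ≤ 5.630e-06, so N ≥ 5.25.
N = 5 would give 0.337 m (too coarse); N = 6 gives 0.0337 m ≤ 0.19 m.

6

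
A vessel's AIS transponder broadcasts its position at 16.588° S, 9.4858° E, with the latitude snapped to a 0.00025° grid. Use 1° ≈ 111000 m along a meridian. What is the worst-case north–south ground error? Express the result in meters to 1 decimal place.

With a 0.00025° grid the true value lies within half a step, ±0.00025°/2 = ±0.000125°, of the stored one.
So the N–S error is at most 0.000125 × 111000 = 13.875 m.

13.9 meters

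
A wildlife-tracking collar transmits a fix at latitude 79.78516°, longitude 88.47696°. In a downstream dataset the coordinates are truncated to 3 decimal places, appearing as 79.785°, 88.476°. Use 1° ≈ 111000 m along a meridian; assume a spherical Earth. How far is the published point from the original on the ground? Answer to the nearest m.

Δlat = 79.78516 − 79.785 = +0.00016°; Δlon = 88.47696 − 88.476 = +0.00096°.
North–south shift: 0.00016 × 111000 = 17.76 m.
East–west at this latitude: 0.00096° × 111000 × cos 79.785° ≈ 0.00096 × 19685 = 18.8976 m.
Distance: √(17.76² + 18.8976²) ≈ 25.9333 m.

26 m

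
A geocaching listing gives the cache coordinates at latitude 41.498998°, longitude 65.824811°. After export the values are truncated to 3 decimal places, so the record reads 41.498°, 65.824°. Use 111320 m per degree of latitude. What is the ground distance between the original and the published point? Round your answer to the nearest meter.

Δlat = 41.498998 − 41.498 = +0.000998°; Δlon = 65.824811 − 65.824 = +0.000811°.
North–south shift: 0.000998 × 111320 = 111.097 m.
E–W at 41.498°: 0.000811° × 111320 × cos 41.498° = 0.000811 × 111320 × 0.7490 ≈ 67.6182 m.
Distance: √(111.097² + 67.6182²) ≈ 130.057 m.

130 meters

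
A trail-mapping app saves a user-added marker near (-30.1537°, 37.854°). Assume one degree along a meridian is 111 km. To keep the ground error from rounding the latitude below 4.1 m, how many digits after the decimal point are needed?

5 decimal places

One degree of latitude covers 111000 m.
N decimal places → at most half a unit in the last place, 0.5 × 10⁻ᴺ° = 111000/2 × 10⁻ᴺ m.
Setting 55500 × 10⁻ᴺ ≤ 4.1 gives 10ᴺ ≥ 1.354e+04, i.e. N ≥ 4.13.
At 4 places the error can reach 5.55 m, but 5 places keeps it to 0.555 m.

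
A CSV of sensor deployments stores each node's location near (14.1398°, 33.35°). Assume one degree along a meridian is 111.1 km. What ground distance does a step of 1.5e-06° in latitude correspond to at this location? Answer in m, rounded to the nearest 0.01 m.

Along a meridian 1.5e-06° is 1.5e-06 × 111100 = 0.16665 m.

0.17 m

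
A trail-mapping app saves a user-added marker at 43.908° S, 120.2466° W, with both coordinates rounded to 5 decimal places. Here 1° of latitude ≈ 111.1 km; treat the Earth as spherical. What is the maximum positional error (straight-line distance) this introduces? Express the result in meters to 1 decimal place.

0.7 meters

Rounding to 5 decimal places leaves each coordinate within ±5e-06° of the true value.
Latitude error → 5e-06 × 111100 = 0.5555 m along the meridian.
E–W at 43.908°: 5e-06° × 111100 × cos 43.908° = 5e-06 × 111100 × 0.7205 ≈ 0.400212 m.
The two errors are perpendicular, so the maximum displacement is √(0.5555² + 0.400212²) ≈ 0.684653 m.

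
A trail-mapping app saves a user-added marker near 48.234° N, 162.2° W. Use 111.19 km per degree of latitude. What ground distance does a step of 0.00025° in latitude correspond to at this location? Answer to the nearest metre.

Along a meridian 0.00025° is 0.00025 × 111190 = 27.7975 m.

28 metres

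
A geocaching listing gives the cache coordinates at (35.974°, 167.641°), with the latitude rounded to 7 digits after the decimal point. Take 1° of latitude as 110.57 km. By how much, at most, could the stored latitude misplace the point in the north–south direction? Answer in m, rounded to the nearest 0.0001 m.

0.0055 m

Rounding to 7 decimal places leaves the latitude within ±5e-08° of the true value.
Along the meridian that is 5e-08° × 110570 m/° = 0.0055285 m.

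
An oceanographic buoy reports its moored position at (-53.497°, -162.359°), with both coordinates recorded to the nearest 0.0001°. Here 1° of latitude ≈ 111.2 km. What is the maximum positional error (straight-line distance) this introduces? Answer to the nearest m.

6 m

Rounding to 4 decimal places leaves each coordinate within ±5e-05° of the true value.
N–S: 5e-05° × 111200 m/° = 5.56 m.
E–W at 53.497°: 5e-05° × 111200 × cos 53.497° = 5e-05 × 111200 × 0.5949 ≈ 3.30745 m.
Combining orthogonally: (5.56² + 3.30745²)^½ ≈ 6.46938 m.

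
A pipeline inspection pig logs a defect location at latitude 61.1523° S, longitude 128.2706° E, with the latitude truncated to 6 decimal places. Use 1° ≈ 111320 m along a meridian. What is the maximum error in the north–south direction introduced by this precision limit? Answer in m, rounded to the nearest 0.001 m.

Truncating at 6 decimal places can drop up to a full unit in the last place, so the latitude may be off by as much as 1e-06°.
So the N–S error is at most 1e-06 × 111320 = 0.11132 m.

0.111 m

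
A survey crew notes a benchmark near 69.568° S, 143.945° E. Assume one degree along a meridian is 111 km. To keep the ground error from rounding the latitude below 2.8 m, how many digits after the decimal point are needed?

One degree of latitude covers 111000 m.
With N decimal places the half-ulp bound is 0.5·10⁻ᴺ°, or 0.5·10⁻ᴺ × 111000 m on the ground.
Setting 55500 × 10⁻ᴺ ≤ 2.8 gives 10ᴺ ≥ 1.982e+04, i.e. N ≥ 4.30.
N = 4 would give 5.55 m (too coarse); N = 5 gives 0.555 m ≤ 2.8 m.

5 decimal places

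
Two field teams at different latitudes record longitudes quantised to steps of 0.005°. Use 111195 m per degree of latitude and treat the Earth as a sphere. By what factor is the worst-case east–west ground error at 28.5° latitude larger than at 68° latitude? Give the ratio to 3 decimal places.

With a 0.005° grid the true value lies within half a step, ±0.005°/2 = ±0.0025°, of the stored one.
At 28.5°: 0.0025° × 111195 × cos 28.5° = 0.0025 × 111195 × 0.8788 ≈ 244.3 m.
At 68°: 0.0025° × 111195 × cos 68° = 0.0025 × 111195 × 0.3746 ≈ 104.14 m.
Ratio: 244.3 / 104.14 = cos 28.5° / cos 68° ≈ 2.3460.

2.346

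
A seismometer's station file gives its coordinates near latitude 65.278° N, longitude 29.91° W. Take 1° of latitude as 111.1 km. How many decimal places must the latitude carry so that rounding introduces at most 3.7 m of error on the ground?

5 decimal places

One degree of latitude covers 111100 m.
Rounding to N decimal places gives at most 0.5 × 10⁻ᴺ degrees of error, i.e. 0.5 × 10⁻ᴺ × 111100 m.
Need 0.5 × 111100 × 10⁻ᴺ ≤ 3.7 → 10⁻ᴺ ≤ 6.661e-05, so N ≥ 4.18.
At 4 places the error can reach 5.56 m, but 5 places keeps it to 0.555 m.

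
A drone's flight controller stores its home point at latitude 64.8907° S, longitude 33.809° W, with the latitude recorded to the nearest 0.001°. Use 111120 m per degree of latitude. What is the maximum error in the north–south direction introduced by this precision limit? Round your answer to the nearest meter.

Rounding to 3 decimal places leaves the latitude within ±0.0005° of the true value.
Along the meridian that is 0.0005° × 111120 m/° = 55.56 m.

56 meters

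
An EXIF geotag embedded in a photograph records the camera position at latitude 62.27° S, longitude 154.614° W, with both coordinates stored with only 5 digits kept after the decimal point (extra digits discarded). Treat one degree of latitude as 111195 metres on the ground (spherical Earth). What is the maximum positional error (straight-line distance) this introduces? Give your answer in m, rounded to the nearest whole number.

Truncating at 5 decimal places can drop up to a full unit in the last place, so each coordinate may be off by as much as 1e-05°.
North–south component: 1e-05° × 111195 = 1.11195 m.
Longitude error → 1e-05 × 111195 × cos 62.27° = 1e-05 × 111195 × 0.4653 ≈ 0.517397 m.
The two errors are perpendicular, so the maximum displacement is √(1.11195² + 0.517397²) ≈ 1.22643 m.

1 m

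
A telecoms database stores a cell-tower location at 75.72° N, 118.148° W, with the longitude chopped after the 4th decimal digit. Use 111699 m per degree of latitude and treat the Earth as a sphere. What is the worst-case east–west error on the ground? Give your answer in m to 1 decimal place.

2.8 m

Truncating at 4 decimal places can drop up to a full unit in the last place, so the longitude may be off by as much as 0.0001°.
Parallels shrink by cos φ, so at 75.72° a degree of longitude is 111699 × 0.2467 ≈ 27551.8 m.
So at most 0.0001° × 27551.8 ≈ 2.75518 m east–west.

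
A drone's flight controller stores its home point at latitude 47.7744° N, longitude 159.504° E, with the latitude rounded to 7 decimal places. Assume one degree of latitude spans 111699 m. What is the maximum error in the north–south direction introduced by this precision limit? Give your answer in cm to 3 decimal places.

0.558 cm

Rounding to 7 decimal places leaves the latitude within ±5e-08° of the true value.
So the N–S error is at most 5e-08 × 111699 = 0.00558495 m.
That is 0.00558495 m = 0.55849 cm.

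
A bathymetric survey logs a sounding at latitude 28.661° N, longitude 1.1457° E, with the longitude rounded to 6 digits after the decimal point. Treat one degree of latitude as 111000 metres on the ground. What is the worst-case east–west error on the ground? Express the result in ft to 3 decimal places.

Rounding to 6 decimal places leaves the longitude within ±5e-07° of the true value.
One degree of longitude at 28.661° is 111000 × cos 28.661° ≈ 111000 × 0.8775 = 97399.5 m.
Maximum E–W displacement: 5e-07 × 97399.5 = 0.0486997 m.
Converting: 0.0486997 m × 3.2808 ft/m ≈ 0.15978 ft.

0.160 ft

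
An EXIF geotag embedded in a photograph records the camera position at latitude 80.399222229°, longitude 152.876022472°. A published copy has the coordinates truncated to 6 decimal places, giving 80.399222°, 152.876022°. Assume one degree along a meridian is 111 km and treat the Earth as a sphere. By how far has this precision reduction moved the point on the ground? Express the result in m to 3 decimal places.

0.027 m

The latitude changed by +0.000000229° and the longitude by +0.000000472°.
North–south shift: 0.000000229 × 111000 = 0.025419 m.
E–W at 80.3992°: 0.000000472° × 111000 × cos 80.3992° = 0.000000472 × 111000 × 0.1668 ≈ 0.00873805 m.
Distance: √(0.025419² + 0.00873805²) ≈ 0.026879 m.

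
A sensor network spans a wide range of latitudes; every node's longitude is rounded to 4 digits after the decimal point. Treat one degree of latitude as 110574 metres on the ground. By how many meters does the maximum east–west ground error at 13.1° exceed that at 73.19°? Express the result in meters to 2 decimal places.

3.79 meters

Rounding to 4 decimal places leaves the longitude within ±5e-05° of the true value.
Error at 13.1° = 5e-05° × 110574 × cos 13.1° ≈ 5.5287 × 0.9740 = 5.3848 m.
Error at 73.19° = 5e-05° × 110574 × cos 73.19° ≈ 5.5287 × 0.2892 = 1.5989 m.
So the lower-latitude error exceeds the higher by 5.3848 − 1.5989 = 3.7859 m.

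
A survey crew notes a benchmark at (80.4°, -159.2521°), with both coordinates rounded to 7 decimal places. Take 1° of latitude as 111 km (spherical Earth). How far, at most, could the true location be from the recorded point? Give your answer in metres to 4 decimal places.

Rounding to 7 decimal places leaves each coordinate within ±5e-08° of the true value.
N–S: 5e-08° × 111000 m/° = 0.00555 m.
East–west component at 80.4°: 5e-08° × 111000 × cos 80.4° ≈ 5e-08 × 18511.3 ≈ 0.000925567 m.
Combining orthogonally: (0.00555² + 0.000925567²)^½ ≈ 0.00562665 m.

0.0056 metres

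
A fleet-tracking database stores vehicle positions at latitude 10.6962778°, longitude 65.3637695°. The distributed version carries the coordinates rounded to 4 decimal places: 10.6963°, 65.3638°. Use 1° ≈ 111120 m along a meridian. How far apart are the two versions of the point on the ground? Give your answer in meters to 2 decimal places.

4.14 meters

Δlat = 10.6962778 − 10.6963 = -0.0000222°; Δlon = 65.3637695 − 65.3638 = -0.0000305°.
North–south shift: -0.0000222 × 111120 = -2.46686 m.
East–west at this latitude: -0.0000305° × 111120 × cos 10.6963° ≈ -0.0000305 × 109189 = -3.33027 m.
Distance: √(2.46686² + 3.33027²) ≈ 4.14441 m.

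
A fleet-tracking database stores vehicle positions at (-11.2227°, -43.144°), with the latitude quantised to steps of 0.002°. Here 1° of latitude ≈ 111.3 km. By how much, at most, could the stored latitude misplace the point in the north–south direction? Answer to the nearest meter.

With a 0.002° grid the true value lies within half a step, ±0.002°/2 = ±0.001°, of the stored one.
So the N–S error is at most 0.001 × 111300 = 111.3 m.

111 meters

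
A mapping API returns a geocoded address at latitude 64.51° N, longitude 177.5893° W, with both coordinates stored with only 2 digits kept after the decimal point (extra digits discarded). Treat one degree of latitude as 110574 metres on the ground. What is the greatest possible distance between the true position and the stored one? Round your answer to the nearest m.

Truncating at 2 decimal places can drop up to a full unit in the last place, so each coordinate may be off by as much as 0.01°.
Latitude error → 0.01 × 110574 = 1105.74 m along the meridian.
East–west component at 64.51°: 0.01° × 110574 × cos 64.51° ≈ 0.01 × 47585.9 ≈ 475.859 m.
Worst case both components are at the extreme and orthogonal: √(1105.74² + 475.859²) ≈ 1203.79 m.

1204 m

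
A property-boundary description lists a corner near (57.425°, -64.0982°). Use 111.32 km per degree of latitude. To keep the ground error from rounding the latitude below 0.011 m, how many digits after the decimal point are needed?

7

One degree of latitude covers 111320 m.
Rounding to N decimal places gives at most 0.5 × 10⁻ᴺ degrees of error, i.e. 0.5 × 10⁻ᴺ × 111320 m.
Need 0.5 × 111320 × 10⁻ᴺ ≤ 0.011 → 10⁻ᴺ ≤ 1.976e-07, so N ≥ 6.70.
N = 6 would give 0.0557 m (too coarse); N = 7 gives 0.00557 m ≤ 0.011 m.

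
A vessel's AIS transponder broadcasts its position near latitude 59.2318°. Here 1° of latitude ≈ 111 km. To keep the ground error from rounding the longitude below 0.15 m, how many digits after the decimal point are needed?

At 59.2318° one degree of longitude covers 111000 × cos 59.2318° ≈ 111000 × 0.5116 ≈ 56783.8 m.
Rounding to N decimal places gives at most 0.5 × 10⁻ᴺ degrees of error, i.e. 0.5 × 10⁻ᴺ × 56783.8 m.
Setting 28391.9 × 10⁻ᴺ ≤ 0.15 gives 10ᴺ ≥ 1.893e+05, i.e. N ≥ 5.28.
N = 5 would give 0.284 m (too coarse); N = 6 gives 0.0284 m ≤ 0.15 m.

6 decimal places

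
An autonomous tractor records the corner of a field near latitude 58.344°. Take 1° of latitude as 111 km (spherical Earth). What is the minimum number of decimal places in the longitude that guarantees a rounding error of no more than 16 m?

At 58.344° one degree of longitude covers 111000 × cos 58.344° ≈ 111000 × 0.5248 ≈ 58254.8 m.
Rounding to N decimal places gives at most 0.5 × 10⁻ᴺ degrees of error, i.e. 0.5 × 10⁻ᴺ × 58254.8 m.
Setting 29127.4 × 10⁻ᴺ ≤ 16 gives 10ᴺ ≥ 1820, i.e. N ≥ 3.26.
N = 3 would give 29.1 m (too coarse); N = 4 gives 2.91 m ≤ 16 m.

4 decimal places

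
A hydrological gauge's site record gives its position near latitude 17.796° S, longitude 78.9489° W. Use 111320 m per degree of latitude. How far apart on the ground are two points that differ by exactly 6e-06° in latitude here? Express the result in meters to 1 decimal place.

Along a meridian 6e-06° is 6e-06 × 111320 = 0.66792 m.

0.7 meters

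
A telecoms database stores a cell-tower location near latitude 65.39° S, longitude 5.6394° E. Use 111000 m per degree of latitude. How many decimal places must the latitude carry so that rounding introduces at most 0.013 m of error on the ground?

One degree of latitude covers 111000 m.
N decimal places → at most half a unit in the last place, 0.5 × 10⁻ᴺ° = 111000/2 × 10⁻ᴺ m.
Need 0.5 × 111000 × 10⁻ᴺ ≤ 0.013 → 10⁻ᴺ ≤ 2.342e-07, so N ≥ 6.63.
At 6 places the error can reach 0.0555 m, but 7 places keeps it to 0.00555 m.

7 decimal places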